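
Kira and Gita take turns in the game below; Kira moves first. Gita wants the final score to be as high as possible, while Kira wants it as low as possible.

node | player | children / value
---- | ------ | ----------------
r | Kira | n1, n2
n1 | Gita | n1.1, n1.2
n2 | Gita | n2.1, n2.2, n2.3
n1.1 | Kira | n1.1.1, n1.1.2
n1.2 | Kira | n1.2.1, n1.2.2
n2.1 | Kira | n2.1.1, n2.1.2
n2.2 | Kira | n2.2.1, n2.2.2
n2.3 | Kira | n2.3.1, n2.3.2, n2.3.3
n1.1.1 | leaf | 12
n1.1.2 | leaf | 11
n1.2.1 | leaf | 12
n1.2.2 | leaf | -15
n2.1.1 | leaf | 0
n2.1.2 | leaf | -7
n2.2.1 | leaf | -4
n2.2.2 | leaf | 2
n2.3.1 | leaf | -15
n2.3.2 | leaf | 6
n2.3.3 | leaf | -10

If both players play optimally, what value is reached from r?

-4

n1.1 (Kira): min(12, 11) = 11
n1.2 (Kira): min(12, -15) = -15
n1 (Gita): max(11, -15) = 11
n2.1 (Kira): min(0, -7) = -7
n2.2 (Kira): min(-4, 2) = -4
n2.3 (Kira): min(-15, 6, -10) = -15
n2 (Gita): max(-7, -4, -15) = -4
r (Kira): min(11, -4) = -4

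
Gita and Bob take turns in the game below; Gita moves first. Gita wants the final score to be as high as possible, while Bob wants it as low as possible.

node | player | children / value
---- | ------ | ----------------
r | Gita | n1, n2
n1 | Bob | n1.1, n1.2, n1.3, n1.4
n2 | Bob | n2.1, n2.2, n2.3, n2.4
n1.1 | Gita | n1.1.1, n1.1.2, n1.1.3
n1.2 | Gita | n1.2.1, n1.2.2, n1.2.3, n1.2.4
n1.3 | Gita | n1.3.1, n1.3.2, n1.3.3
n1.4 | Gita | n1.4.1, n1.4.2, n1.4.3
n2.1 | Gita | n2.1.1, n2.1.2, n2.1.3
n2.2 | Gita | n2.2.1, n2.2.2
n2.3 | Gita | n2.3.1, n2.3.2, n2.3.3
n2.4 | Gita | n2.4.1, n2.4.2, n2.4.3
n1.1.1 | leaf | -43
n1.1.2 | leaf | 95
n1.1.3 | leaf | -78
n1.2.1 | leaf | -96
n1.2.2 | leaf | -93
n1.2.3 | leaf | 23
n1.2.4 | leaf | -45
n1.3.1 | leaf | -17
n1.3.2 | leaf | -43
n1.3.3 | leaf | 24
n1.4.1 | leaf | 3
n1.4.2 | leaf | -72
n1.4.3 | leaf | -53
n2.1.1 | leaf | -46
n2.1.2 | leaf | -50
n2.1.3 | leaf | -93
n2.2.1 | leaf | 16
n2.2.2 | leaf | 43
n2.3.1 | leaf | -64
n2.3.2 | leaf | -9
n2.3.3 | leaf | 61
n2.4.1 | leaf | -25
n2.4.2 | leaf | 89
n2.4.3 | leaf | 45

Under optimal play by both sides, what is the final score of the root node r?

3

n1.1 (Gita): max(-43, 95, -78) = 95
n1.2 (Gita): max(-96, -93, 23, -45) = 23
n1.3 (Gita): max(-17, -43, 24) = 24
n1.4 (Gita): max(3, -72, -53) = 3
n1 (Bob): min(95, 23, 24, 3) = 3
n2.1 (Gita): max(-46, -50, -93) = -46
n2.2 (Gita): max(16, 43) = 43
n2.3 (Gita): max(-64, -9, 61) = 61
n2.4 (Gita): max(-25, 89, 45) = 89
n2 (Bob): min(-46, 43, 61, 89) = -46
r (Gita): max(3, -46) = 3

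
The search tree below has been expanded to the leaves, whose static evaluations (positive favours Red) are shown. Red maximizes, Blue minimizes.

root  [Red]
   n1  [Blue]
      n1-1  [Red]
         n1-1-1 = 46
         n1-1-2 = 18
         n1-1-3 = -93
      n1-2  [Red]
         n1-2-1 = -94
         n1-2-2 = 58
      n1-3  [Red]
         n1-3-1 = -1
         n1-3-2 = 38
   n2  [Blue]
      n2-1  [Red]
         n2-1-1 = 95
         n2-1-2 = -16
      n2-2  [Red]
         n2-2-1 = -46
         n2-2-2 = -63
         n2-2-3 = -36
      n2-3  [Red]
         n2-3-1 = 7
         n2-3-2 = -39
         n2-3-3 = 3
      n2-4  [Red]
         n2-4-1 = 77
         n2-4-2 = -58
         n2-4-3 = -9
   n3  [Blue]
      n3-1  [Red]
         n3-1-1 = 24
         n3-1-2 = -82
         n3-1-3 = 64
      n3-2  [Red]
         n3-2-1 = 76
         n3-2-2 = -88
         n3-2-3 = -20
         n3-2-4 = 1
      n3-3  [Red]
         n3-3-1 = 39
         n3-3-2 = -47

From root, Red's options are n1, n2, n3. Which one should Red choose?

n1-1 (Red): max(46, 18, -93) = 46
n1-2 (Red): max(-94, 58) = 58
n1-3 (Red): max(-1, 38) = 38
n1 (Blue): min(46, 58, 38) = 38
n2-1 (Red): max(95, -16) = 95
n2-2 (Red): max(-46, -63, -36) = -36
n2-3 (Red): max(7, -39, 3) = 7
n2-4 (Red): max(77, -58, -9) = 77
n2 (Blue): min(95, -36, 7, 77) = -36
n3-1 (Red): max(24, -82, 64) = 64
n3-2 (Red): max(76, -88, -20, 1) = 76
n3-3 (Red): max(39, -47) = 39
n3 (Blue): min(64, 76, 39) = 39
root (Red): max(38, -36, 39) = 39
Red at root wants the highest of {n1=38, n2=-36, n3=39}, so chooses n3.

n3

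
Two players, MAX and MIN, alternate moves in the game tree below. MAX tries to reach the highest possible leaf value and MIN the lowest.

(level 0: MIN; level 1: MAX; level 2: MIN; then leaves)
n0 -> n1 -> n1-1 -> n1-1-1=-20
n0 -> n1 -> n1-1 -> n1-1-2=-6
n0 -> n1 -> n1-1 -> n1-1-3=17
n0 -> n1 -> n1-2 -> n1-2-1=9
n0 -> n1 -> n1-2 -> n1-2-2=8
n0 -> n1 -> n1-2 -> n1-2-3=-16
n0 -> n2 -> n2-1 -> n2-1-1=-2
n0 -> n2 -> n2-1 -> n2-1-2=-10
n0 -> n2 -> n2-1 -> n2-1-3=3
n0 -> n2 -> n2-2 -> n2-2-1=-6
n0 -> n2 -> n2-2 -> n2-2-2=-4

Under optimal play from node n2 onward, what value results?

n2-1 (MIN): min(-2, -10, 3) = -10
n2-2 (MIN): min(-6, -4) = -6
n2 (MAX): max(-10, -6) = -6

-6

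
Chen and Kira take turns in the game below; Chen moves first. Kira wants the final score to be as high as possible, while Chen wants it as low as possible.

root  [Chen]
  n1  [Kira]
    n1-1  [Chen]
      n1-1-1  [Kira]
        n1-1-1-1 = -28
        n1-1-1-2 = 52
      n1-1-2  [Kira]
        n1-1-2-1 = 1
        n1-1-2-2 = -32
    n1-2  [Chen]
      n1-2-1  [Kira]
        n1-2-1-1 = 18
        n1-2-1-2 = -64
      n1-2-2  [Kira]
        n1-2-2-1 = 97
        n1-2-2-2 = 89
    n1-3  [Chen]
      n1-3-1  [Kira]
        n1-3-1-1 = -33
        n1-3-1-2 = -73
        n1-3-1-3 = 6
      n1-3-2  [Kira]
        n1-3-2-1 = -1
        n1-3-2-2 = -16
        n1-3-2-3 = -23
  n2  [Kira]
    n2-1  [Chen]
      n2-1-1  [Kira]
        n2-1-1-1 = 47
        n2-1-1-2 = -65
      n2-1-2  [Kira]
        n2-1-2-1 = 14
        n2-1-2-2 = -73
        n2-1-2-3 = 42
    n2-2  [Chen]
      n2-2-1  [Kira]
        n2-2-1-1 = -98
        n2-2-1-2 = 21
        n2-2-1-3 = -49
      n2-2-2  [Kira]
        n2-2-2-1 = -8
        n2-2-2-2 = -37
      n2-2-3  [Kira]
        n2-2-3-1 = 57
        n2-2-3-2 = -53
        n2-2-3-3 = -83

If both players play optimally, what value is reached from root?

18

n1-1-1 (Kira): max(-28, 52) = 52
n1-1-2 (Kira): max(1, -32) = 1
n1-1 (Chen): min(52, 1) = 1
n1-2-1 (Kira): max(18, -64) = 18
n1-2-2 (Kira): max(97, 89) = 97
n1-2 (Chen): min(18, 97) = 18
n1-3-1 (Kira): max(-33, -73, 6) = 6
n1-3-2 (Kira): max(-1, -16, -23) = -1
n1-3 (Chen): min(6, -1) = -1
n1 (Kira): max(1, 18, -1) = 18
n2-1-1 (Kira): max(47, -65) = 47
n2-1-2 (Kira): max(14, -73, 42) = 42
n2-1 (Chen): min(47, 42) = 42
n2-2-1 (Kira): max(-98, 21, -49) = 21
n2-2-2 (Kira): max(-8, -37) = -8
n2-2-3 (Kira): max(57, -53, -83) = 57
n2-2 (Chen): min(21, -8, 57) = -8
n2 (Kira): max(42, -8) = 42
root (Chen): min(18, 42) = 18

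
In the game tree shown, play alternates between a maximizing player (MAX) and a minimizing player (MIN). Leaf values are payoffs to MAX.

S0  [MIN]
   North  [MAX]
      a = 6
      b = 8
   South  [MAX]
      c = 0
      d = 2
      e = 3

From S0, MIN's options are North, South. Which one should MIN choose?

South

North (MAX): max(6, 8) = 8
South (MAX): max(0, 2, 3) = 3
S0 (MIN): min(8, 3) = 3
MIN at S0 wants the lowest of {North=8, South=3}, so chooses South.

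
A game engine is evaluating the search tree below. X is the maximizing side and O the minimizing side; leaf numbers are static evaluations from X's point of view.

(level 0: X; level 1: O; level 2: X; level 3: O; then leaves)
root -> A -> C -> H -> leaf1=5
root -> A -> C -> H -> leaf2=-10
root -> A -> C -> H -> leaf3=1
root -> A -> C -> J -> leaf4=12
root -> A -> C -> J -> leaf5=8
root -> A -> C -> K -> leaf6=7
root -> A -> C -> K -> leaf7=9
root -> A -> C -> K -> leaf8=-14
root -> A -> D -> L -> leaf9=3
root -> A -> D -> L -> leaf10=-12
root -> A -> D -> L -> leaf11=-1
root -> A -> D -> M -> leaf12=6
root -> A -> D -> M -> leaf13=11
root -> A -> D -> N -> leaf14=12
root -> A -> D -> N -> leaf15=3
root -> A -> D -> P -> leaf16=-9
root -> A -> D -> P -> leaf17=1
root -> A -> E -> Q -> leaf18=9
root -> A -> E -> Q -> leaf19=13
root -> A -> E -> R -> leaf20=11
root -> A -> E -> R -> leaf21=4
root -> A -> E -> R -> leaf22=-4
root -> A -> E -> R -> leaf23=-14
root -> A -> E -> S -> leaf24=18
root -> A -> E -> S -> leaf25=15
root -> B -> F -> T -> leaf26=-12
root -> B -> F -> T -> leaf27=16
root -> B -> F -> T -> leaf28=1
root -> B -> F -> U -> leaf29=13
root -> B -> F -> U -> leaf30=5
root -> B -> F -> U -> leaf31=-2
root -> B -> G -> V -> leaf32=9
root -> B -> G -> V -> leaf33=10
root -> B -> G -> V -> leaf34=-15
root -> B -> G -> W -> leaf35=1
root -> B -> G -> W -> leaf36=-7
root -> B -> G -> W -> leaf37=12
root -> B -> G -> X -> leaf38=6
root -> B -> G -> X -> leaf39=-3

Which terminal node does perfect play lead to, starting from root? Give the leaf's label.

H (O): min(5, -10, 1) = -10
J (O): min(12, 8) = 8
K (O): min(7, 9, -14) = -14
C (X): max(-10, 8, -14) = 8
L (O): min(3, -12, -1) = -12
M (O): min(6, 11) = 6
N (O): min(12, 3) = 3
P (O): min(-9, 1) = -9
D (X): max(-12, 6, 3, -9) = 6
Q (O): min(9, 13) = 9
R (O): min(11, 4, -4, -14) = -14
S (O): min(18, 15) = 15
E (X): max(9, -14, 15) = 15
A (O): min(8, 6, 15) = 6
T (O): min(-12, 16, 1) = -12
U (O): min(13, 5, -2) = -2
F (X): max(-12, -2) = -2
V (O): min(9, 10, -15) = -15
W (O): min(1, -7, 12) = -7
X (O): min(6, -3) = -3
G (X): max(-15, -7, -3) = -3
B (O): min(-2, -3) = -3
root (X): max(6, -3) = 6
At root, X picks A (highest: 6).
At A, O picks D (lowest: 6).
At D, X picks M (highest: 6).
At M, O picks leaf12 (lowest: 6).
Terminal value 6.

leaf12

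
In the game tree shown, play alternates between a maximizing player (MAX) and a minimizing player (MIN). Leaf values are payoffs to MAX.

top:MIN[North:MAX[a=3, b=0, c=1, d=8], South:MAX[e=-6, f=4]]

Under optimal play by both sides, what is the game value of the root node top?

4

North (MAX): max(3, 0, 1, 8) = 8
South (MAX): max(-6, 4) = 4
top (MIN): min(8, 4) = 4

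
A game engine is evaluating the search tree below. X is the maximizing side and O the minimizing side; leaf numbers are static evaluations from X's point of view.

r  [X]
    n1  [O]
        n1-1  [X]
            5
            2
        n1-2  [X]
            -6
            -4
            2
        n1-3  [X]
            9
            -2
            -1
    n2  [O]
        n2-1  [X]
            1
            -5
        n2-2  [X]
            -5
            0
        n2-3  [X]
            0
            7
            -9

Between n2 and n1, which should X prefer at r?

n1

n2-1 (X): max(1, -5) = 1
n2-2 (X): max(-5, 0) = 0
n2-3 (X): max(0, 7, -9) = 7
n2 (O): min(1, 0, 7) = 0
n1-1 (X): max(5, 2) = 5
n1-2 (X): max(-6, -4, 2) = 2
n1-3 (X): max(9, -2, -1) = 9
n1 (O): min(5, 2, 9) = 2
X prefers the higher value; n2=0, n1=2. n1 is better since 2 > 0.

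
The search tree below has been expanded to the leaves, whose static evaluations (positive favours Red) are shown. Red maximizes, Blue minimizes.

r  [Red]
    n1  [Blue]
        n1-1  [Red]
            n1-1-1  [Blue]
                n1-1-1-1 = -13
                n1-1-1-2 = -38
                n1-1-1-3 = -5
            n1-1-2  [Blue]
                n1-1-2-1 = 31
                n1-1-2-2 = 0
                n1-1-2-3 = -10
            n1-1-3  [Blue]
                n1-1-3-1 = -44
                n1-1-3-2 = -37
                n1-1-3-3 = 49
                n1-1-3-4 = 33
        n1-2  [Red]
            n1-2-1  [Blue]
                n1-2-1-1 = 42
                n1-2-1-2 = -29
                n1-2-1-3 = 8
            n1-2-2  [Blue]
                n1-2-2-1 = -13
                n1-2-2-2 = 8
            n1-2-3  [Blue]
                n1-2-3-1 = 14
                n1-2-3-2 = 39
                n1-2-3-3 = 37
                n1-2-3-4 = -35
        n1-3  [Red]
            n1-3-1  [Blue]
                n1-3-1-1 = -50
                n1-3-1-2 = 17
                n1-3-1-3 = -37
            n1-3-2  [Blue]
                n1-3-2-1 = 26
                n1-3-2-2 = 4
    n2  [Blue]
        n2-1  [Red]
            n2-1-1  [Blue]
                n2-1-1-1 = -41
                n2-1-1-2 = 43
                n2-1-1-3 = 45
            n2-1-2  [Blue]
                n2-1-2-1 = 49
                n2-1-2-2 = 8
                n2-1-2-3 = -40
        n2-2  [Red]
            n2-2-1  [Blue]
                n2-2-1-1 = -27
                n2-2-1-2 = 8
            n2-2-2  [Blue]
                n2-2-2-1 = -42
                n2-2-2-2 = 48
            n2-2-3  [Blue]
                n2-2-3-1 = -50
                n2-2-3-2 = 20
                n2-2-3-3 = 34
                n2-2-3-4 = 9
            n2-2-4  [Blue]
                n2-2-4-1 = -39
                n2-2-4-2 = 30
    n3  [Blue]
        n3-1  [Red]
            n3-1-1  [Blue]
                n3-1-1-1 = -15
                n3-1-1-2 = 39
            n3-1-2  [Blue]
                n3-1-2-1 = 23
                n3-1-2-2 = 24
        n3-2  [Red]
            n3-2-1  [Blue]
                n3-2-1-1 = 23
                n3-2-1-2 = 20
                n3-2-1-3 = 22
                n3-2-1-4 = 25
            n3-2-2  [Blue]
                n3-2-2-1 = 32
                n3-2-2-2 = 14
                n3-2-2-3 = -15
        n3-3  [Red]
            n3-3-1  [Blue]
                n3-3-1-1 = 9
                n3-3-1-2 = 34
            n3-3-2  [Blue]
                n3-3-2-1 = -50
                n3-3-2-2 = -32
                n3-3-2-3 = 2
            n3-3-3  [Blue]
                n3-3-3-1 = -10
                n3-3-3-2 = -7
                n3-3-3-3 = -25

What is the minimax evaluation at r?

n1-1-1 (Blue): min(-13, -38, -5) = -38
n1-1-2 (Blue): min(31, 0, -10) = -10
n1-1-3 (Blue): min(-44, -37, 49, 33) = -44
n1-1 (Red): max(-38, -10, -44) = -10
n1-2-1 (Blue): min(42, -29, 8) = -29
n1-2-2 (Blue): min(-13, 8) = -13
n1-2-3 (Blue): min(14, 39, 37, -35) = -35
n1-2 (Red): max(-29, -13, -35) = -13
n1-3-1 (Blue): min(-50, 17, -37) = -50
n1-3-2 (Blue): min(26, 4) = 4
n1-3 (Red): max(-50, 4) = 4
n1 (Blue): min(-10, -13, 4) = -13
n2-1-1 (Blue): min(-41, 43, 45) = -41
n2-1-2 (Blue): min(49, 8, -40) = -40
n2-1 (Red): max(-41, -40) = -40
n2-2-1 (Blue): min(-27, 8) = -27
n2-2-2 (Blue): min(-42, 48) = -42
n2-2-3 (Blue): min(-50, 20, 34, 9) = -50
n2-2-4 (Blue): min(-39, 30) = -39
n2-2 (Red): max(-27, -42, -50, -39) = -27
n2 (Blue): min(-40, -27) = -40
n3-1-1 (Blue): min(-15, 39) = -15
n3-1-2 (Blue): min(23, 24) = 23
n3-1 (Red): max(-15, 23) = 23
n3-2-1 (Blue): min(23, 20, 22, 25) = 20
n3-2-2 (Blue): min(32, 14, -15) = -15
n3-2 (Red): max(20, -15) = 20
n3-3-1 (Blue): min(9, 34) = 9
n3-3-2 (Blue): min(-50, -32, 2) = -50
n3-3-3 (Blue): min(-10, -7, -25) = -25
n3-3 (Red): max(9, -50, -25) = 9
n3 (Blue): min(23, 20, 9) = 9
r (Red): max(-13, -40, 9) = 9

9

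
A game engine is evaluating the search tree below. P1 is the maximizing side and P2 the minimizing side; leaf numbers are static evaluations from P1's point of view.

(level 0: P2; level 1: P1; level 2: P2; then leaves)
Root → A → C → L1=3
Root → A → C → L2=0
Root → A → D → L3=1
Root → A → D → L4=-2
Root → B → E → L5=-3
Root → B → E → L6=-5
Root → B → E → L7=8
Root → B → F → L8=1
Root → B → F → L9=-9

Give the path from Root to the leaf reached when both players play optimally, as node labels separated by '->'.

C (P2): min(3, 0) = 0
D (P2): min(1, -2) = -2
A (P1): max(0, -2) = 0
E (P2): min(-3, -5, 8) = -5
F (P2): min(1, -9) = -9
B (P1): max(-5, -9) = -5
Root (P2): min(0, -5) = -5
At Root, P2 picks B (lowest: -5).
At B, P1 picks E (highest: -5).
At E, P2 picks L6 (lowest: -5).
Terminal value -5.

Root -> B -> E -> L6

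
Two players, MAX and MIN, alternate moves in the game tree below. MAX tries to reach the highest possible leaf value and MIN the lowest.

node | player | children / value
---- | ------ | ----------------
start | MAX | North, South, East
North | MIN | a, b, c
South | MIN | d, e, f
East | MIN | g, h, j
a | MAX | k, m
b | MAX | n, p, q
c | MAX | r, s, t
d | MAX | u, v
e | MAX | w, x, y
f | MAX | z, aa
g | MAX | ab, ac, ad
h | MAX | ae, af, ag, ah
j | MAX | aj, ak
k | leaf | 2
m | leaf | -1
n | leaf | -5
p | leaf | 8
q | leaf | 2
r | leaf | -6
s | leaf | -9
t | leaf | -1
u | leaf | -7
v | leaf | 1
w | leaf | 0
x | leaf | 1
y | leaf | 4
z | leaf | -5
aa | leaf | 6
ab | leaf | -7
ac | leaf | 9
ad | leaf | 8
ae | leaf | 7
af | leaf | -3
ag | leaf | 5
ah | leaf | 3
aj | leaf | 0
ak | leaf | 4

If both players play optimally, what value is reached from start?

4

a (MAX): max(2, -1) = 2
b (MAX): max(-5, 8, 2) = 8
c (MAX): max(-6, -9, -1) = -1
North (MIN): min(2, 8, -1) = -1
d (MAX): max(-7, 1) = 1
e (MAX): max(0, 1, 4) = 4
f (MAX): max(-5, 6) = 6
South (MIN): min(1, 4, 6) = 1
g (MAX): max(-7, 9, 8) = 9
h (MAX): max(7, -3, 5, 3) = 7
j (MAX): max(0, 4) = 4
East (MIN): min(9, 7, 4) = 4
start (MAX): max(-1, 1, 4) = 4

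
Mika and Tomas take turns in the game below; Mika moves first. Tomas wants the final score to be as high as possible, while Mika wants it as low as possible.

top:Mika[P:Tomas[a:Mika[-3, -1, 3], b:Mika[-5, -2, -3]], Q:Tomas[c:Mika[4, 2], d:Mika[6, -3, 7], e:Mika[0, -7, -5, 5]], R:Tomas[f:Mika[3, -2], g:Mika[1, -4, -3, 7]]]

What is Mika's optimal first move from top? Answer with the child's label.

P

a (Mika): min(-3, -1, 3) = -3
b (Mika): min(-5, -2, -3) = -5
P (Tomas): max(-3, -5) = -3
c (Mika): min(4, 2) = 2
d (Mika): min(6, -3, 7) = -3
e (Mika): min(0, -7, -5, 5) = -7
Q (Tomas): max(2, -3, -7) = 2
f (Mika): min(3, -2) = -2
g (Mika): min(1, -4, -3, 7) = -4
R (Tomas): max(-2, -4) = -2
top (Mika): min(-3, 2, -2) = -3
Mika at top wants the lowest of {P=-3, Q=2, R=-2}, so chooses P.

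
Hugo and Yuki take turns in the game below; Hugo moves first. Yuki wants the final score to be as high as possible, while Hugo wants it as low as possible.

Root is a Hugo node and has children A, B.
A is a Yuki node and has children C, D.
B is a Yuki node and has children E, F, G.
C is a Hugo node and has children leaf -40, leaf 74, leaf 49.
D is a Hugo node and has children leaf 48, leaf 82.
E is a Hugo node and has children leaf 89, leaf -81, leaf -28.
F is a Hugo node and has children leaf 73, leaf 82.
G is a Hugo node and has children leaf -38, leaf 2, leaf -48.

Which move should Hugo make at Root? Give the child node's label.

A

C (Hugo): min(-40, 74, 49) = -40
D (Hugo): min(48, 82) = 48
A (Yuki): max(-40, 48) = 48
E (Hugo): min(89, -81, -28) = -81
F (Hugo): min(73, 82) = 73
G (Hugo): min(-38, 2, -48) = -48
B (Yuki): max(-81, 73, -48) = 73
Root (Hugo): min(48, 73) = 48
Hugo at Root wants the lowest of {A=48, B=73}, so chooses A.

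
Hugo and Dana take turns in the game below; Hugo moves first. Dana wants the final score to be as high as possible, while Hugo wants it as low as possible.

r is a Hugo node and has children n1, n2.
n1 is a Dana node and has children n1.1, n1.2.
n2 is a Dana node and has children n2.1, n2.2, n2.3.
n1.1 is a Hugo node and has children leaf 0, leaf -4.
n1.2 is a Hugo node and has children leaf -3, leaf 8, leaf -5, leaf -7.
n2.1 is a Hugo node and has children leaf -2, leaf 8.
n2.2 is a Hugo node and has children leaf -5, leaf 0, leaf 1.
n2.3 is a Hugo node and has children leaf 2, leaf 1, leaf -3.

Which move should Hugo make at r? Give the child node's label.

n1

n1.1 (Hugo): min(0, -4) = -4
n1.2 (Hugo): min(-3, 8, -5, -7) = -7
n1 (Dana): max(-4, -7) = -4
n2.1 (Hugo): min(-2, 8) = -2
n2.2 (Hugo): min(-5, 0, 1) = -5
n2.3 (Hugo): min(2, 1, -3) = -3
n2 (Dana): max(-2, -5, -3) = -2
r (Hugo): min(-4, -2) = -4
Hugo at r wants the lowest of {n1=-4, n2=-2}, so chooses n1.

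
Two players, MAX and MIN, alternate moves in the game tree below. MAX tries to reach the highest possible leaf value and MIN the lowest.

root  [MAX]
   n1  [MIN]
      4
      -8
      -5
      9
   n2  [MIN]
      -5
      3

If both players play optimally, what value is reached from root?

n1 (MIN): min(4, -8, -5, 9) = -8
n2 (MIN): min(-5, 3) = -5
root (MAX): max(-8, -5) = -5

-5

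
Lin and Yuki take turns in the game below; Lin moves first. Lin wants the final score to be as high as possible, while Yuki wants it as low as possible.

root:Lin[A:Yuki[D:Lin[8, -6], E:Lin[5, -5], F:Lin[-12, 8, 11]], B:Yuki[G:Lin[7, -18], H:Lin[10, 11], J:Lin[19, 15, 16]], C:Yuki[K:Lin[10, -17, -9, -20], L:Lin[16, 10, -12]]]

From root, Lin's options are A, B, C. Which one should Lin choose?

D (Lin): max(8, -6) = 8
E (Lin): max(5, -5) = 5
F (Lin): max(-12, 8, 11) = 11
A (Yuki): min(8, 5, 11) = 5
G (Lin): max(7, -18) = 7
H (Lin): max(10, 11) = 11
J (Lin): max(19, 15, 16) = 19
B (Yuki): min(7, 11, 19) = 7
K (Lin): max(10, -17, -9, -20) = 10
L (Lin): max(16, 10, -12) = 16
C (Yuki): min(10, 16) = 10
root (Lin): max(5, 7, 10) = 10
Lin at root wants the highest of {A=5, B=7, C=10}, so chooses C.

C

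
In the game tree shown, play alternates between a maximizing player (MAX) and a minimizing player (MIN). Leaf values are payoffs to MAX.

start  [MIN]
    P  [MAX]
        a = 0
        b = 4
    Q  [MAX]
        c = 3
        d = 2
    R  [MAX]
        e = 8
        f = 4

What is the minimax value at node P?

4

P (MAX): max(0, 4) = 4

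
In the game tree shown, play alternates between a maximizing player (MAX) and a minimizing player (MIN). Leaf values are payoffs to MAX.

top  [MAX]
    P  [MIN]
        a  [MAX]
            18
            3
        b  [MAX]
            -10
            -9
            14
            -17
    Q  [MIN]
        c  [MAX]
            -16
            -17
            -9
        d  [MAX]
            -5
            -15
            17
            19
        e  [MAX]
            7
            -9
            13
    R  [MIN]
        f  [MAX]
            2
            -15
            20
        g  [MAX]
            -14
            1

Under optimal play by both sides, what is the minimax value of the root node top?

14

a (MAX): max(18, 3) = 18
b (MAX): max(-10, -9, 14, -17) = 14
P (MIN): min(18, 14) = 14
c (MAX): max(-16, -17, -9) = -9
d (MAX): max(-5, -15, 17, 19) = 19
e (MAX): max(7, -9, 13) = 13
Q (MIN): min(-9, 19, 13) = -9
f (MAX): max(2, -15, 20) = 20
g (MAX): max(-14, 1) = 1
R (MIN): min(20, 1) = 1
top (MAX): max(14, -9, 1) = 14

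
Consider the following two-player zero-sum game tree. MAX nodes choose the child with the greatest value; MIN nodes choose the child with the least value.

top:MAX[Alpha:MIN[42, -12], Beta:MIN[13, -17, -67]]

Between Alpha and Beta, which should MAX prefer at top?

Alpha

Alpha (MIN): min(42, -12) = -12
Beta (MIN): min(13, -17, -67) = -67
MAX prefers the higher value; Alpha=-12, Beta=-67. Alpha is better since -12 > -67.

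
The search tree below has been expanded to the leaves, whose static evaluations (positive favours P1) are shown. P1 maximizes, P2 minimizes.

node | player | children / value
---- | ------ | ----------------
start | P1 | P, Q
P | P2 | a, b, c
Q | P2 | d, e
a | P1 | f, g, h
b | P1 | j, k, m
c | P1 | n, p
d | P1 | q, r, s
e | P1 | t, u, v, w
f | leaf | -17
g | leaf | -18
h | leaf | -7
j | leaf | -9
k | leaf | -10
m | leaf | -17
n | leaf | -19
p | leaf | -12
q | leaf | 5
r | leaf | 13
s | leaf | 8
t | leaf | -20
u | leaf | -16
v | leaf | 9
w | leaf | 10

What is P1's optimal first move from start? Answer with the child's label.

Q

a (P1): max(-17, -18, -7) = -7
b (P1): max(-9, -10, -17) = -9
c (P1): max(-19, -12) = -12
P (P2): min(-7, -9, -12) = -12
d (P1): max(5, 13, 8) = 13
e (P1): max(-20, -16, 9, 10) = 10
Q (P2): min(13, 10) = 10
start (P1): max(-12, 10) = 10
P1 at start wants the highest of {P=-12, Q=10}, so chooses Q.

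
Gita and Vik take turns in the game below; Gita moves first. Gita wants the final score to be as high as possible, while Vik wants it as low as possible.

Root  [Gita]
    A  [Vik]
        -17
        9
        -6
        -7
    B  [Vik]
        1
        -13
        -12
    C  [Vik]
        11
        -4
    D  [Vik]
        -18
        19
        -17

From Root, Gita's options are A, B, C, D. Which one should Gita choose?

A (Vik): min(-17, 9, -6, -7) = -17
B (Vik): min(1, -13, -12) = -13
C (Vik): min(11, -4) = -4
D (Vik): min(-18, 19, -17) = -18
Root (Gita): max(-17, -13, -4, -18) = -4
Gita at Root wants the highest of {A=-17, B=-13, C=-4, D=-18}, so chooses C.

C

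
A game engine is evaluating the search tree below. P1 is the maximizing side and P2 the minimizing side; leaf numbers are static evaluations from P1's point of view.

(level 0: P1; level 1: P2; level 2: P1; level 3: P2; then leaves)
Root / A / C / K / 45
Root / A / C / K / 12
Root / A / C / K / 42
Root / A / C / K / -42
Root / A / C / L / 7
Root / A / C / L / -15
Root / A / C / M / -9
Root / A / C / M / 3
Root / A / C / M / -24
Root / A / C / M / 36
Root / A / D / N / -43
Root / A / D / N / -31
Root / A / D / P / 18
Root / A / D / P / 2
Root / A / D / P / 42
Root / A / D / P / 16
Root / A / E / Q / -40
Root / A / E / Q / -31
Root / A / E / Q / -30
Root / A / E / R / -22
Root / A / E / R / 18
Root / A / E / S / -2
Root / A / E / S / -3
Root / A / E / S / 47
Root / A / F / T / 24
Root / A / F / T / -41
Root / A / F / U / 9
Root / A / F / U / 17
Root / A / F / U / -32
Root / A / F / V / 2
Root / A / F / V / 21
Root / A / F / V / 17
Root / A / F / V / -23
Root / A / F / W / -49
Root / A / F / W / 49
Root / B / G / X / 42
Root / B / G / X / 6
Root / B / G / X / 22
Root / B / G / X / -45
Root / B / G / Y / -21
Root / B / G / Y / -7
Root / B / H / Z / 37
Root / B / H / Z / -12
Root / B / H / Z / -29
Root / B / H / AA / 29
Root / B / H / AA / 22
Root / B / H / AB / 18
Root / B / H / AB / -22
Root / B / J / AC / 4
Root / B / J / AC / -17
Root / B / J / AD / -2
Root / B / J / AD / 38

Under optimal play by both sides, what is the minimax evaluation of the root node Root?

K (P2): min(45, 12, 42, -42) = -42
L (P2): min(7, -15) = -15
M (P2): min(-9, 3, -24, 36) = -24
C (P1): max(-42, -15, -24) = -15
N (P2): min(-43, -31) = -43
P (P2): min(18, 2, 42, 16) = 2
D (P1): max(-43, 2) = 2
Q (P2): min(-40, -31, -30) = -40
R (P2): min(-22, 18) = -22
S (P2): min(-2, -3, 47) = -3
E (P1): max(-40, -22, -3) = -3
T (P2): min(24, -41) = -41
U (P2): min(9, 17, -32) = -32
V (P2): min(2, 21, 17, -23) = -23
W (P2): min(-49, 49) = -49
F (P1): max(-41, -32, -23, -49) = -23
A (P2): min(-15, 2, -3, -23) = -23
X (P2): min(42, 6, 22, -45) = -45
Y (P2): min(-21, -7) = -21
G (P1): max(-45, -21) = -21
Z (P2): min(37, -12, -29) = -29
AA (P2): min(29, 22) = 22
AB (P2): min(18, -22) = -22
H (P1): max(-29, 22, -22) = 22
AC (P2): min(4, -17) = -17
AD (P2): min(-2, 38) = -2
J (P1): max(-17, -2) = -2
B (P2): min(-21, 22, -2) = -21
Root (P1): max(-23, -21) = -21

-21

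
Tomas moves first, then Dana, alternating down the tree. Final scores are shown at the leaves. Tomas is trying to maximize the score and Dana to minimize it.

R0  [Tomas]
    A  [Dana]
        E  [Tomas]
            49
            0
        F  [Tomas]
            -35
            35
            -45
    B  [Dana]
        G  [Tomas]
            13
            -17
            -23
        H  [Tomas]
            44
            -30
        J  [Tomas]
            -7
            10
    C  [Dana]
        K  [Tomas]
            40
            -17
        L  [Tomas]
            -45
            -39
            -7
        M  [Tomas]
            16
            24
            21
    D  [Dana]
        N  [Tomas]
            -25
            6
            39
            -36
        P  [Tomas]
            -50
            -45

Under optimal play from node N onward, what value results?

39

N (Tomas): max(-25, 6, 39, -36) = 39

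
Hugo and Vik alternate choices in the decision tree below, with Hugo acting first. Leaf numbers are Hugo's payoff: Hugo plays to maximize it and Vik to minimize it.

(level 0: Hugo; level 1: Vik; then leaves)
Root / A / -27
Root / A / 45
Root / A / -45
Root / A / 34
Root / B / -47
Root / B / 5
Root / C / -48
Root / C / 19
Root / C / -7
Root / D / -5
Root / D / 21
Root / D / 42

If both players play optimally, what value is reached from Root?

-5

A (Vik): min(-27, 45, -45, 34) = -45
B (Vik): min(-47, 5) = -47
C (Vik): min(-48, 19, -7) = -48
D (Vik): min(-5, 21, 42) = -5
Root (Hugo): max(-45, -47, -48, -5) = -5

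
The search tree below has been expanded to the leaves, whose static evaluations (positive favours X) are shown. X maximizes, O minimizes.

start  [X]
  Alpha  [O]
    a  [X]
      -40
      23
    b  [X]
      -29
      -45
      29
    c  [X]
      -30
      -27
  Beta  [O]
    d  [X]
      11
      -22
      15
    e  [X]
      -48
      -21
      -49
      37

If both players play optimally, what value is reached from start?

a (X): max(-40, 23) = 23
b (X): max(-29, -45, 29) = 29
c (X): max(-30, -27) = -27
Alpha (O): min(23, 29, -27) = -27
d (X): max(11, -22, 15) = 15
e (X): max(-48, -21, -49, 37) = 37
Beta (O): min(15, 37) = 15
start (X): max(-27, 15) = 15

15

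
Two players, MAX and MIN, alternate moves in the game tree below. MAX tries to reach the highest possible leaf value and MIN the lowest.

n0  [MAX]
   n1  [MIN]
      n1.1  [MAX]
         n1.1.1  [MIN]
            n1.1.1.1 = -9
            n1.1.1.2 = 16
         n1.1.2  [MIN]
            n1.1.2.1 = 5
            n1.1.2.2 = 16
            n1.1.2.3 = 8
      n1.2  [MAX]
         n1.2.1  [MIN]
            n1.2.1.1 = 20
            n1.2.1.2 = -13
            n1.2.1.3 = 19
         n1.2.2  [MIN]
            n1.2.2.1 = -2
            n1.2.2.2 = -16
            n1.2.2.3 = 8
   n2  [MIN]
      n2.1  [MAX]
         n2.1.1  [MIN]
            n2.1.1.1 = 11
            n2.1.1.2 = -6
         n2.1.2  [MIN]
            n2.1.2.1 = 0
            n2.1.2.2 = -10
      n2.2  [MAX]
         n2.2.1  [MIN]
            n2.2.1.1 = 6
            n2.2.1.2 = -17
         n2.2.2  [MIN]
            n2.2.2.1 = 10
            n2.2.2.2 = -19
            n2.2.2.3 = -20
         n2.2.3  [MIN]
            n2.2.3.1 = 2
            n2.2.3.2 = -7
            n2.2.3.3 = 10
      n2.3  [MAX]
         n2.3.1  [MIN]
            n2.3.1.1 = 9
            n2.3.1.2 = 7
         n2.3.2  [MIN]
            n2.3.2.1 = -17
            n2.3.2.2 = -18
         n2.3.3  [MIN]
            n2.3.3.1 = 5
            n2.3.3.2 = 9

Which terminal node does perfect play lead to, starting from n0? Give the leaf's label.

n2.2.3.2

n1.1.1 (MIN): min(-9, 16) = -9
n1.1.2 (MIN): min(5, 16, 8) = 5
n1.1 (MAX): max(-9, 5) = 5
n1.2.1 (MIN): min(20, -13, 19) = -13
n1.2.2 (MIN): min(-2, -16, 8) = -16
n1.2 (MAX): max(-13, -16) = -13
n1 (MIN): min(5, -13) = -13
n2.1.1 (MIN): min(11, -6) = -6
n2.1.2 (MIN): min(0, -10) = -10
n2.1 (MAX): max(-6, -10) = -6
n2.2.1 (MIN): min(6, -17) = -17
n2.2.2 (MIN): min(10, -19, -20) = -20
n2.2.3 (MIN): min(2, -7, 10) = -7
n2.2 (MAX): max(-17, -20, -7) = -7
n2.3.1 (MIN): min(9, 7) = 7
n2.3.2 (MIN): min(-17, -18) = -18
n2.3.3 (MIN): min(5, 9) = 5
n2.3 (MAX): max(7, -18, 5) = 7
n2 (MIN): min(-6, -7, 7) = -7
n0 (MAX): max(-13, -7) = -7
At n0, MAX picks n2 (highest: -7).
At n2, MIN picks n2.2 (lowest: -7).
At n2.2, MAX picks n2.2.3 (highest: -7).
At n2.2.3, MIN picks n2.2.3.2 (lowest: -7).
Terminal value -7.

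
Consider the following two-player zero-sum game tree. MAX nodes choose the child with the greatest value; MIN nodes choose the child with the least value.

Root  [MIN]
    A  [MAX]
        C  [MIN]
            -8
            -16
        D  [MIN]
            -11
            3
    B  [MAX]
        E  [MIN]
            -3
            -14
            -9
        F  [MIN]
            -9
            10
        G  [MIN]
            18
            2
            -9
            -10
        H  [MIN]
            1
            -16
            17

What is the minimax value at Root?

C (MIN): min(-8, -16) = -16
D (MIN): min(-11, 3) = -11
A (MAX): max(-16, -11) = -11
E (MIN): min(-3, -14, -9) = -14
F (MIN): min(-9, 10) = -9
G (MIN): min(18, 2, -9, -10) = -10
H (MIN): min(1, -16, 17) = -16
B (MAX): max(-14, -9, -10, -16) = -9
Root (MIN): min(-11, -9) = -11

-11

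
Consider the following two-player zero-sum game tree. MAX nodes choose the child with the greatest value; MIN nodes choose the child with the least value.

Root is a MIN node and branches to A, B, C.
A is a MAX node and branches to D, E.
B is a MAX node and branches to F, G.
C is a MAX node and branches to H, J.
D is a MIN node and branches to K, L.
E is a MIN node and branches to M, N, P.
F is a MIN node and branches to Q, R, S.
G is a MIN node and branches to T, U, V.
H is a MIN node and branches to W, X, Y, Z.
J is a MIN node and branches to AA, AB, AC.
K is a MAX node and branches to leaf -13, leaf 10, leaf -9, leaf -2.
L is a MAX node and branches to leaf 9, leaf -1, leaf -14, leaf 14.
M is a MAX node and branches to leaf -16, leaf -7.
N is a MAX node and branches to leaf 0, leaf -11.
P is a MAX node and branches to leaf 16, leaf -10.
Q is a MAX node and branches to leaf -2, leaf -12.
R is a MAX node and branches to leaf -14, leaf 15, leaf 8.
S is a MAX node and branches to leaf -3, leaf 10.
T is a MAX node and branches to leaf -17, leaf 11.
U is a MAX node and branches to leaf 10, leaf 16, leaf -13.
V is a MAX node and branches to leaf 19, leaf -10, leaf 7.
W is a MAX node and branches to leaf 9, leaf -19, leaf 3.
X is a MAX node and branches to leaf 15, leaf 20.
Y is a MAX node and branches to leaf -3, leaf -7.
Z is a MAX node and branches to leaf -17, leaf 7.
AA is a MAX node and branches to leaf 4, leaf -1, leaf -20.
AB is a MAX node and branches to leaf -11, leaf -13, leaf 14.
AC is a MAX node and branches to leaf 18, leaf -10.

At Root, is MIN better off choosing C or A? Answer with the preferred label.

W (MAX): max(9, -19, 3) = 9
X (MAX): max(15, 20) = 20
Y (MAX): max(-3, -7) = -3
Z (MAX): max(-17, 7) = 7
H (MIN): min(9, 20, -3, 7) = -3
AA (MAX): max(4, -1, -20) = 4
AB (MAX): max(-11, -13, 14) = 14
AC (MAX): max(18, -10) = 18
J (MIN): min(4, 14, 18) = 4
C (MAX): max(-3, 4) = 4
K (MAX): max(-13, 10, -9, -2) = 10
L (MAX): max(9, -1, -14, 14) = 14
D (MIN): min(10, 14) = 10
M (MAX): max(-16, -7) = -7
N (MAX): max(0, -11) = 0
P (MAX): max(16, -10) = 16
E (MIN): min(-7, 0, 16) = -7
A (MAX): max(10, -7) = 10
MIN prefers the lower value; C=4, A=10. C is better since 4 < 10.

C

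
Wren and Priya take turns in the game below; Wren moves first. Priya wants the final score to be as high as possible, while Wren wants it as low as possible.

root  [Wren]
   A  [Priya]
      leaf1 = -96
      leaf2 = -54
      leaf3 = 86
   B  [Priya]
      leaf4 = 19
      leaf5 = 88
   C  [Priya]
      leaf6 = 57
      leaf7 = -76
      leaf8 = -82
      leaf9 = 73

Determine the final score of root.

73

A (Priya): max(-96, -54, 86) = 86
B (Priya): max(19, 88) = 88
C (Priya): max(57, -76, -82, 73) = 73
root (Wren): min(86, 88, 73) = 73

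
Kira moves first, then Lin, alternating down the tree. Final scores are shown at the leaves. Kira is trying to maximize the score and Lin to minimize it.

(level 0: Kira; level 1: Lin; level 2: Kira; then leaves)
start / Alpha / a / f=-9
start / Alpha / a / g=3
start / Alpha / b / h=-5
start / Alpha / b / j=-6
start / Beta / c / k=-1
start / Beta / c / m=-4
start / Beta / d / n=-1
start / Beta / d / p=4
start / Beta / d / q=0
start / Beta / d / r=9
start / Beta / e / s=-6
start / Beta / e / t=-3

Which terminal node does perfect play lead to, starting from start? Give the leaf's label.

a (Kira): max(-9, 3) = 3
b (Kira): max(-5, -6) = -5
Alpha (Lin): min(3, -5) = -5
c (Kira): max(-1, -4) = -1
d (Kira): max(-1, 4, 0, 9) = 9
e (Kira): max(-6, -3) = -3
Beta (Lin): min(-1, 9, -3) = -3
start (Kira): max(-5, -3) = -3
At start, Kira picks Beta (highest: -3).
At Beta, Lin picks e (lowest: -3).
At e, Kira picks t (highest: -3).
Terminal value -3.

t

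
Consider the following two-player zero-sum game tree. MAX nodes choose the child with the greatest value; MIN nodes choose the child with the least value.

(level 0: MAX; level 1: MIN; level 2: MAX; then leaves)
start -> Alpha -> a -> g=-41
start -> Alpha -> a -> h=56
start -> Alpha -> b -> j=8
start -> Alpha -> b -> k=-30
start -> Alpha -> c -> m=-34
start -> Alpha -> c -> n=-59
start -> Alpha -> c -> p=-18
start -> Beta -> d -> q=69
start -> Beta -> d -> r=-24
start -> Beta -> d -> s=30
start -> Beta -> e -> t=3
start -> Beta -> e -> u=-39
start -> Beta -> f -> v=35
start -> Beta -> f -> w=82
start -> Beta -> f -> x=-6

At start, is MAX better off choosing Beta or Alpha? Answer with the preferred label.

Beta

d (MAX): max(69, -24, 30) = 69
e (MAX): max(3, -39) = 3
f (MAX): max(35, 82, -6) = 82
Beta (MIN): min(69, 3, 82) = 3
a (MAX): max(-41, 56) = 56
b (MAX): max(8, -30) = 8
c (MAX): max(-34, -59, -18) = -18
Alpha (MIN): min(56, 8, -18) = -18
MAX prefers the higher value; Beta=3, Alpha=-18. Beta is better since 3 > -18.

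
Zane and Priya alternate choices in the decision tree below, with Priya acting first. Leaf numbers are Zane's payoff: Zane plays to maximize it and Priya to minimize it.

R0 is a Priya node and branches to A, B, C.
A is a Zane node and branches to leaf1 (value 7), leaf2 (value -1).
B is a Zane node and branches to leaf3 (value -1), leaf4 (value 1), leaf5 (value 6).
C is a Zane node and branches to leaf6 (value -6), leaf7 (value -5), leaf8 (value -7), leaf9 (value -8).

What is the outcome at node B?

6

B (Zane): max(-1, 1, 6) = 6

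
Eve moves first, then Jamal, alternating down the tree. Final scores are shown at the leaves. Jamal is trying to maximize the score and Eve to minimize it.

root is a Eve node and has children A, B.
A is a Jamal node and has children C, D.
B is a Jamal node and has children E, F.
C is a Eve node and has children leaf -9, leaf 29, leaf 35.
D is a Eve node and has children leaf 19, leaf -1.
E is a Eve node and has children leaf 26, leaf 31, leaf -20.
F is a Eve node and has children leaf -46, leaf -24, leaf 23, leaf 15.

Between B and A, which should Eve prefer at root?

B

E (Eve): min(26, 31, -20) = -20
F (Eve): min(-46, -24, 23, 15) = -46
B (Jamal): max(-20, -46) = -20
C (Eve): min(-9, 29, 35) = -9
D (Eve): min(19, -1) = -1
A (Jamal): max(-9, -1) = -1
Eve prefers the lower value; B=-20, A=-1. B is better since -20 < -1.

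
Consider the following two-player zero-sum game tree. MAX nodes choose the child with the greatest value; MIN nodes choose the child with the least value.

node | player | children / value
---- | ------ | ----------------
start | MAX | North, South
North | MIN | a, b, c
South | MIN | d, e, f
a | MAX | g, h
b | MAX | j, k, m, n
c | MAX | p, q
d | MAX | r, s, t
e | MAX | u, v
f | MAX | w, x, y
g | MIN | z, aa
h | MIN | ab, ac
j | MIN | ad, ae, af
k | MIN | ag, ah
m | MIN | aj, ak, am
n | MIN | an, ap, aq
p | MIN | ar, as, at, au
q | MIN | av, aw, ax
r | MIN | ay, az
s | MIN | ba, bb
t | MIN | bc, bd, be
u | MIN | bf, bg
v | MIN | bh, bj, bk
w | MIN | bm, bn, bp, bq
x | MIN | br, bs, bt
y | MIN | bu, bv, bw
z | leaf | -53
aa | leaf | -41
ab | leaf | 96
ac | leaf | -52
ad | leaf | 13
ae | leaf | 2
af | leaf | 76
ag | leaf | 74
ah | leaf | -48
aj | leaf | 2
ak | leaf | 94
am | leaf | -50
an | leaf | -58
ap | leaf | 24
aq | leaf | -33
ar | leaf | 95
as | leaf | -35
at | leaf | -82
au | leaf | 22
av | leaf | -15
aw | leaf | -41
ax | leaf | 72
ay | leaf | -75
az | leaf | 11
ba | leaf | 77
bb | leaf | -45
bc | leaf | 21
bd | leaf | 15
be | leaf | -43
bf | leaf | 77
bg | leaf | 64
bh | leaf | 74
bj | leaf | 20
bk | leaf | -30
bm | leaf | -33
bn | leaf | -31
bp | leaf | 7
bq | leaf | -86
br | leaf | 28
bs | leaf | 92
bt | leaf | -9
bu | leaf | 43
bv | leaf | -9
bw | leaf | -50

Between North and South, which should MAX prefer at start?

South

g (MIN): min(-53, -41) = -53
h (MIN): min(96, -52) = -52
a (MAX): max(-53, -52) = -52
j (MIN): min(13, 2, 76) = 2
k (MIN): min(74, -48) = -48
m (MIN): min(2, 94, -50) = -50
n (MIN): min(-58, 24, -33) = -58
b (MAX): max(2, -48, -50, -58) = 2
p (MIN): min(95, -35, -82, 22) = -82
q (MIN): min(-15, -41, 72) = -41
c (MAX): max(-82, -41) = -41
North (MIN): min(-52, 2, -41) = -52
r (MIN): min(-75, 11) = -75
s (MIN): min(77, -45) = -45
t (MIN): min(21, 15, -43) = -43
d (MAX): max(-75, -45, -43) = -43
u (MIN): min(77, 64) = 64
v (MIN): min(74, 20, -30) = -30
e (MAX): max(64, -30) = 64
w (MIN): min(-33, -31, 7, -86) = -86
x (MIN): min(28, 92, -9) = -9
y (MIN): min(43, -9, -50) = -50
f (MAX): max(-86, -9, -50) = -9
South (MIN): min(-43, 64, -9) = -43
MAX prefers the higher value; North=-52, South=-43. South is better since -43 > -52.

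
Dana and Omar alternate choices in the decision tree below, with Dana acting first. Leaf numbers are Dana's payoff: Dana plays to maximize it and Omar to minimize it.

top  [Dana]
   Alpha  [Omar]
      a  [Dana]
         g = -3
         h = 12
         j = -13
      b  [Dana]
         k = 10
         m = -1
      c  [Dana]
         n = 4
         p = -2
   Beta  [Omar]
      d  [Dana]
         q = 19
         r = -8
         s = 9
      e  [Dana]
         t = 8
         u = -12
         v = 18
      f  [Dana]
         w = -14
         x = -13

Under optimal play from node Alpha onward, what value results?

a (Dana): max(-3, 12, -13) = 12
b (Dana): max(10, -1) = 10
c (Dana): max(4, -2) = 4
Alpha (Omar): min(12, 10, 4) = 4

4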